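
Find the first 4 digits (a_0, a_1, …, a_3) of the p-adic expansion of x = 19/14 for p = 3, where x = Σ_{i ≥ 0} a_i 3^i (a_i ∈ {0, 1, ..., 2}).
(a_0, …, a_3) = (2, 0, 1, 2)

v_3(19/14) = 0 (numerator and denominator both coprime to 3), so x ∈ ℤ_3^×. Compute digits iteratively via a_i = x_i mod 3, x_{i+1} = (x_i − a_i)/3, with x_0 = x:
  x_0 = 19/14;  a_0 = 2;  x_1 = (x_0 − 2)/3 = -3/14
  x_1 = -3/14;  a_1 = 0;  x_2 = (x_1 − 0)/3 = -1/14
  x_2 = -1/14;  a_2 = 1;  x_3 = (x_2 − 1)/3 = -5/14
  x_3 = -5/14;  a_3 = 2;  x_4 = (x_3 − 2)/3 = -11/14
Digits: (2, 0, 1, 2).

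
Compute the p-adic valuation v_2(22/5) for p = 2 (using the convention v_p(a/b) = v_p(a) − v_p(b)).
v_2(22/5) = 1

Factor powers of 2 from the numerator and denominator of the reduced fraction: 22 = 2^1 · 11 and 5 = 2^0 · 5. Apply v_p(a/b) = v_p(a) − v_p(b): v_2(22/5) = 1 − 0 = 1.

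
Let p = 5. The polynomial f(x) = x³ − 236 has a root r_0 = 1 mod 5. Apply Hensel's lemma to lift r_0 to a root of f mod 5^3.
r_2 = 96 (mod 125)

Hensel: r_{i+1} = r_i − f(r_i)/f′(r_i) mod 5^{i+2}, where f′(x) = 3x². Iterate:
  r_0 = 1 (mod 5)
  r_1 = 21 (mod 25)
  r_2 = 96 (mod 125)
Final: r = 96 with f(r) ≡ 0 mod 5^3.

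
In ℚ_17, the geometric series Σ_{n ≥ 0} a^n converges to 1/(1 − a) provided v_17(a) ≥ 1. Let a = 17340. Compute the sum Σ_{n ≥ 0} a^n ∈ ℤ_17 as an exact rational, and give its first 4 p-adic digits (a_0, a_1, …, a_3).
Σ a^n = 1/(1 − a) = -1/17339;  first 4 digits = (1, 0, 9, 3)

v_17(a) = 2 ≥ 1, so the series converges in ℤ_17 to 1/(1 − a) = 1/(1 − 17340) = -1/17339. Expand this rational in ℤ_17: compute digits iteratively via d_i = x_i mod 17, x_{i+1} = (x_i − d_i)/17. The first 4 digits are (1, 0, 9, 3).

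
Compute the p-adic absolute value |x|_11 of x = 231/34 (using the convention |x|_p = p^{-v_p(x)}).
|231/34|_11 = 1/11

Step 1 — compute v_11(x) by factoring powers of 11 out of the numerator and denominator: v_11(231/34) = 1. Step 2 — apply |x|_p = p^{-v_p(x)} = 11^{-1} = 1/11.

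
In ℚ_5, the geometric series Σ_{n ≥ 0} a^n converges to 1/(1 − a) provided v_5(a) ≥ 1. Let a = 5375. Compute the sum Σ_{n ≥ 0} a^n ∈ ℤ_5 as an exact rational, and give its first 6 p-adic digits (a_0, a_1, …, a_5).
Σ a^n = 1/(1 − a) = -1/5374;  first 6 digits = (1, 0, 0, 3, 3, 1)

v_5(a) = 3 ≥ 1, so the series converges in ℤ_5 to 1/(1 − a) = 1/(1 − 5375) = -1/5374. Expand this rational in ℤ_5: compute digits iteratively via d_i = x_i mod 5, x_{i+1} = (x_i − d_i)/5. The first 6 digits are (1, 0, 0, 3, 3, 1).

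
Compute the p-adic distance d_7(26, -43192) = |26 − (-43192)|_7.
d_7(26, -43192) = 1/2401

Step 1 — x − y = 26 − (-43192) = 43218. Step 2 — v_7(43218) = 4 (factor: 43218 = (7^4 · 18); the sign does not affect v_p). Step 3 — |x − y|_7 = 7^{-4} = 1/2401.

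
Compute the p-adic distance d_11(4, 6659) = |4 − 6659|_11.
d_11(4, 6659) = 1/1331

Step 1 — x − y = 4 − 6659 = -6655. Step 2 — v_11(-6655) = 3 (factor: -6655 = −(11^3 · 5); the sign does not affect v_p). Step 3 — |x − y|_11 = 11^{-3} = 1/1331.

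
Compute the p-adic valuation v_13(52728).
v_13(52728) = 3

v_13(n) is the largest exponent k such that 13^k divides n. Factor out: 52728 = 13^3 · 24. (Sign doesn't affect v_p.) So v_13(52728) = 3.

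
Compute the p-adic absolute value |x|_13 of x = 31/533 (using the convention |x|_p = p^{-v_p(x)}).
|31/533|_13 = 13

Step 1 — compute v_13(x) by factoring powers of 13 out of the numerator and denominator: v_13(31/533) = -1. Step 2 — apply |x|_p = p^{-v_p(x)} = 13^{1} = 13.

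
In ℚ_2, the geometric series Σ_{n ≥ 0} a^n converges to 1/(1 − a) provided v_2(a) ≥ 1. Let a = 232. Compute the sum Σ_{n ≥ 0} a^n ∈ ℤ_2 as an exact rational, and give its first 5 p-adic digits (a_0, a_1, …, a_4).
Σ a^n = 1/(1 − a) = -1/231;  first 5 digits = (1, 0, 0, 1, 0)

v_2(a) = 3 ≥ 1, so the series converges in ℤ_2 to 1/(1 − a) = 1/(1 − 232) = -1/231. Expand this rational in ℤ_2: compute digits iteratively via d_i = x_i mod 2, x_{i+1} = (x_i − d_i)/2. The first 5 digits are (1, 0, 0, 1, 0).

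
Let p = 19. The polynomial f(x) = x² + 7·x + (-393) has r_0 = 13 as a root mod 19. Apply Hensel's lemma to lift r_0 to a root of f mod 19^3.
r_2 = 4535 (mod 6859)

Hensel: r_{i+1} = r_i − f(r_i)·(f′(r_i))^{-1} mod 19^{i+2}, f′(x) = 2x + 7. Iterate:
  r_0 = 13 (mod 19)
  r_1 = 203 (mod 361)
  r_2 = 4535 (mod 6859)
Final: r = 4535 satisfies f(r) ≡ 0 mod 19^3.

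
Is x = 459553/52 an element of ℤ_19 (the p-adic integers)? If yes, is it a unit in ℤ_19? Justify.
x ∈ ℤ_19 but not a unit; v_19(x) = 3 > 0

ℤ_19 = {x ∈ ℚ_19 : v_19(x) ≥ 0} and ℤ_19^× = {x ∈ ℤ_19 : v_19(x) = 0}. Here v_19(459553/52) = v_19(num) − v_19(den) = 3; compare against these criteria.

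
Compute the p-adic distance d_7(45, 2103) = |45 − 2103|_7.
d_7(45, 2103) = 1/343

Step 1 — x − y = 45 − 2103 = -2058. Step 2 — v_7(-2058) = 3 (factor: -2058 = −(7^3 · 6); the sign does not affect v_p). Step 3 — |x − y|_7 = 7^{-3} = 1/343.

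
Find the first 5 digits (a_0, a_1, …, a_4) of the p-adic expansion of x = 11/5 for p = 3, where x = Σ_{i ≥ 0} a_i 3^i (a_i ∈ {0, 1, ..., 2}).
(a_0, …, a_4) = (1, 1, 1, 2, 1)

v_3(11/5) = 0 (numerator and denominator both coprime to 3), so x ∈ ℤ_3^×. Compute digits iteratively via a_i = x_i mod 3, x_{i+1} = (x_i − a_i)/3, with x_0 = x:
  x_0 = 11/5;  a_0 = 1;  x_1 = (x_0 − 1)/3 = 2/5
  x_1 = 2/5;  a_1 = 1;  x_2 = (x_1 − 1)/3 = -1/5
  x_2 = -1/5;  a_2 = 1;  x_3 = (x_2 − 1)/3 = -2/5
  x_3 = -2/5;  a_3 = 2;  x_4 = (x_3 − 2)/3 = -4/5
  x_4 = -4/5;  a_4 = 1;  x_5 = (x_4 − 1)/3 = -3/5
Digits: (1, 1, 1, 2, 1).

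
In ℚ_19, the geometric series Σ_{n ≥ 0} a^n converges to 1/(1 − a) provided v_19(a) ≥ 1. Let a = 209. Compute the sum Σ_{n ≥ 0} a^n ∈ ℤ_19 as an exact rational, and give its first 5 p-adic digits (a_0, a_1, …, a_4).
Σ a^n = 1/(1 − a) = -1/208;  first 5 digits = (1, 11, 7, 7, 5)

v_19(a) = 1 ≥ 1, so the series converges in ℤ_19 to 1/(1 − a) = 1/(1 − 209) = -1/208. Expand this rational in ℤ_19: compute digits iteratively via d_i = x_i mod 19, x_{i+1} = (x_i − d_i)/19. The first 5 digits are (1, 11, 7, 7, 5).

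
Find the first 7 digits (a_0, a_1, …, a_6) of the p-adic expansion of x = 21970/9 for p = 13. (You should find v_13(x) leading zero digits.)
(a_0, …, a_6) = (0, 0, 0, 4, 7, 11, 2)

v_13(21970/9) = 3, so a_0 = ... = a_2 = 0. Factor out: x = 13^3 · u with u = 10/9 a unit in ℤ_13. Expand u iteratively via a_{v+i} = u_i mod 13, u_{i+1} = (u_i − a_{v+i})/13:
  u_0 = 10/9;  a_3 = 4;  u_1 = (u_0 − 4)/13 = -2/9
  u_1 = -2/9;  a_4 = 7;  u_2 = (u_1 − 7)/13 = -5/9
  u_2 = -5/9;  a_5 = 11;  u_3 = (u_2 − 11)/13 = -8/9
  u_3 = -8/9;  a_6 = 2;  u_4 = (u_3 − 2)/13 = -2/9
Digits: (0, 0, 0, 4, 7, 11, 2).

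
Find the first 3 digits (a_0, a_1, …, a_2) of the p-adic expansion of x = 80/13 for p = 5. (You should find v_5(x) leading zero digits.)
(a_0, …, a_2) = (0, 2, 1)

v_5(80/13) = 1, so a_0 = ... = a_0 = 0. Factor out: x = 5^1 · u with u = 16/13 a unit in ℤ_5. Expand u iteratively via a_{v+i} = u_i mod 5, u_{i+1} = (u_i − a_{v+i})/5:
  u_0 = 16/13;  a_1 = 2;  u_1 = (u_0 − 2)/5 = -2/13
  u_1 = -2/13;  a_2 = 1;  u_2 = (u_1 − 1)/5 = -3/13
Digits: (0, 2, 1).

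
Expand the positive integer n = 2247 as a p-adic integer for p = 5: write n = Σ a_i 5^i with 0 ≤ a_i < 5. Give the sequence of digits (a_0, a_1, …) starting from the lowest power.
(a_0, a_1, …) = (2, 4, 4, 2, 3)

Repeated division by 5 gives the digits low-to-high: 2247 = 2 + 4·5^1 + 4·5^2 + 2·5^3 + 3·5^4. Digit sequence: (2, 4, 4, 2, 3).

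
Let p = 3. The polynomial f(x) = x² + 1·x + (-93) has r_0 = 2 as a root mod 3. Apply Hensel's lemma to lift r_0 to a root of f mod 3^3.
r_2 = 23 (mod 27)

Hensel: r_{i+1} = r_i − f(r_i)·(f′(r_i))^{-1} mod 3^{i+2}, f′(x) = 2x + 1. Iterate:
  r_0 = 2 (mod 3)
  r_1 = 5 (mod 9)
  r_2 = 23 (mod 27)
Final: r = 23 satisfies f(r) ≡ 0 mod 3^3.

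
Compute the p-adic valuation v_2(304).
v_2(304) = 4

v_2(n) is the largest exponent k such that 2^k divides n. Factor out: 304 = 2^4 · 19. (Sign doesn't affect v_p.) So v_2(304) = 4.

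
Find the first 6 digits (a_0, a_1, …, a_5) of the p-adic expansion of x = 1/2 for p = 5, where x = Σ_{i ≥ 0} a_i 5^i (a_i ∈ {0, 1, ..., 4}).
(a_0, …, a_5) = (3, 2, 2, 2, 2, 2)

v_5(1/2) = 0 (numerator and denominator both coprime to 5), so x ∈ ℤ_5^×. Compute digits iteratively via a_i = x_i mod 5, x_{i+1} = (x_i − a_i)/5, with x_0 = x:
  x_0 = 1/2;  a_0 = 3;  x_1 = (x_0 − 3)/5 = -1/2
  x_1 = -1/2;  a_1 = 2;  x_2 = (x_1 − 2)/5 = -1/2
  x_2 = -1/2;  a_2 = 2;  x_3 = (x_2 − 2)/5 = -1/2
  x_3 = -1/2;  a_3 = 2;  x_4 = (x_3 − 2)/5 = -1/2
  x_4 = -1/2;  a_4 = 2;  x_5 = (x_4 − 2)/5 = -1/2
  x_5 = -1/2;  a_5 = 2;  x_6 = (x_5 − 2)/5 = -1/2
Digits: (3, 2, 2, 2, 2, 2).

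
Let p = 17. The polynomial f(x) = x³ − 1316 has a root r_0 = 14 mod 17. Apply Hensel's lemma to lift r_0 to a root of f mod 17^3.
r_2 = 1952 (mod 4913)

Hensel: r_{i+1} = r_i − f(r_i)/f′(r_i) mod 17^{i+2}, where f′(x) = 3x². Iterate:
  r_0 = 14 (mod 17)
  r_1 = 218 (mod 289)
  r_2 = 1952 (mod 4913)
Final: r = 1952 with f(r) ≡ 0 mod 17^3.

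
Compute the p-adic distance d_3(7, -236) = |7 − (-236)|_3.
d_3(7, -236) = 1/243

Step 1 — x − y = 7 − (-236) = 243. Step 2 — v_3(243) = 5 (factor: 243 = (3^5 · 1); the sign does not affect v_p). Step 3 — |x − y|_3 = 3^{-5} = 1/243.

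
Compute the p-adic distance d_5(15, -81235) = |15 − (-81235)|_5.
d_5(15, -81235) = 1/3125

Step 1 — x − y = 15 − (-81235) = 81250. Step 2 — v_5(81250) = 5 (factor: 81250 = (5^5 · 26); the sign does not affect v_p). Step 3 — |x − y|_5 = 5^{-5} = 1/3125.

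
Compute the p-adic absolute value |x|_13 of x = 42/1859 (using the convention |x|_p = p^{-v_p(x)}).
|42/1859|_13 = 169

Step 1 — compute v_13(x) by factoring powers of 13 out of the numerator and denominator: v_13(42/1859) = -2. Step 2 — apply |x|_p = p^{-v_p(x)} = 13^{2} = 169.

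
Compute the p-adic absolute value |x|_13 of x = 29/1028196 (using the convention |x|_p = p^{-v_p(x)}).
|29/1028196|_13 = 28561

Step 1 — compute v_13(x) by factoring powers of 13 out of the numerator and denominator: v_13(29/1028196) = -4. Step 2 — apply |x|_p = p^{-v_p(x)} = 13^{4} = 28561.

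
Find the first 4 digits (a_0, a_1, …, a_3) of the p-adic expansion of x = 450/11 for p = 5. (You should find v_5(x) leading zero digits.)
(a_0, …, a_3) = (0, 0, 3, 2)

v_5(450/11) = 2, so a_0 = ... = a_1 = 0. Factor out: x = 5^2 · u with u = 18/11 a unit in ℤ_5. Expand u iteratively via a_{v+i} = u_i mod 5, u_{i+1} = (u_i − a_{v+i})/5:
  u_0 = 18/11;  a_2 = 3;  u_1 = (u_0 − 3)/5 = -3/11
  u_1 = -3/11;  a_3 = 2;  u_2 = (u_1 − 2)/5 = -5/11
Digits: (0, 0, 3, 2).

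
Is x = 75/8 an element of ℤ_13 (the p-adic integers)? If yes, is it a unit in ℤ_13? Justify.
x ∈ ℤ_13^× (unit); v_13(x) = 0

ℤ_13 = {x ∈ ℚ_13 : v_13(x) ≥ 0} and ℤ_13^× = {x ∈ ℤ_13 : v_13(x) = 0}. Here v_13(75/8) = v_13(num) − v_13(den) = 0; compare against these criteria.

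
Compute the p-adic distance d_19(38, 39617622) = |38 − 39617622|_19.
d_19(38, 39617622) = 1/2476099

Step 1 — x − y = 38 − 39617622 = -39617584. Step 2 — v_19(-39617584) = 5 (factor: -39617584 = −(19^5 · 16); the sign does not affect v_p). Step 3 — |x − y|_19 = 19^{-5} = 1/2476099.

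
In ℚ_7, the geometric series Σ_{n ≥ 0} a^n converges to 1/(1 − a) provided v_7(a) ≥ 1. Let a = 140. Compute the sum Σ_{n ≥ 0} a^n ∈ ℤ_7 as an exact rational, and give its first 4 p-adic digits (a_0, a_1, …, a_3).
Σ a^n = 1/(1 − a) = -1/139;  first 4 digits = (1, 6, 3, 0)

v_7(a) = 1 ≥ 1, so the series converges in ℤ_7 to 1/(1 − a) = 1/(1 − 140) = -1/139. Expand this rational in ℤ_7: compute digits iteratively via d_i = x_i mod 7, x_{i+1} = (x_i − d_i)/7. The first 4 digits are (1, 6, 3, 0).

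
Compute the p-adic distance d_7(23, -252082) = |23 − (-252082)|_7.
d_7(23, -252082) = 1/16807

Step 1 — x − y = 23 − (-252082) = 252105. Step 2 — v_7(252105) = 5 (factor: 252105 = (7^5 · 15); the sign does not affect v_p). Step 3 — |x − y|_7 = 7^{-5} = 1/16807.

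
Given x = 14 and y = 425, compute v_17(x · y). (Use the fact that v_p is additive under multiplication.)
v_17(5950) = 1

v_p(x) = 0 (factor: 14 = 17^0 · 14); v_p(y) = 1 (factor: 425 = 17^1 · 25). Additivity: v_p(xy) = v_p(x) + v_p(y) = 0 + 1 = 1. (Direct check: xy = 5950 = 17^1 · (350).)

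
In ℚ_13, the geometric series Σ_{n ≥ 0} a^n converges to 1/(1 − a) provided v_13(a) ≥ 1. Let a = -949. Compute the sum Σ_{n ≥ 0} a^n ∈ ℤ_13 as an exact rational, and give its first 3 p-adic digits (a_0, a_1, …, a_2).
Σ a^n = 1/(1 − a) = 1/950;  first 3 digits = (1, 5, 6)

v_13(a) = 1 ≥ 1, so the series converges in ℤ_13 to 1/(1 − a) = 1/(1 − (-949)) = 1/950. Expand this rational in ℤ_13: compute digits iteratively via d_i = x_i mod 13, x_{i+1} = (x_i − d_i)/13. The first 3 digits are (1, 5, 6).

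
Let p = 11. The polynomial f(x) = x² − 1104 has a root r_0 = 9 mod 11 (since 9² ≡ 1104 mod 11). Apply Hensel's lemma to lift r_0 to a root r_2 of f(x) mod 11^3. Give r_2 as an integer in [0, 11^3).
r_2 = 328 (mod 1331)

Hensel's recurrence: r_{i+1} = r_i − f(r_i)·(f′(r_i))^{-1} mod 11^{i+2}, with f′(x) = 2x. Iterate:
  r_0 = 9 (mod 11)
  r_1 = 86 (mod 121)
  r_2 = 328 (mod 1331)
Final: r_2 = 328, and one checks f(r_2) ≡ 0 mod 11^3.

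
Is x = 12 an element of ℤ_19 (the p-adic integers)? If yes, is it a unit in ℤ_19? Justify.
x ∈ ℤ_19^× (unit); v_19(x) = 0

ℤ_19 = {x ∈ ℚ_19 : v_19(x) ≥ 0} and ℤ_19^× = {x ∈ ℤ_19 : v_19(x) = 0}. Here v_19(12) = v_19(num) − v_19(den) = 0; compare against these criteria.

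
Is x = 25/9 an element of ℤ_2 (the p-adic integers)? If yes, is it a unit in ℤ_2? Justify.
x ∈ ℤ_2^× (unit); v_2(x) = 0

ℤ_2 = {x ∈ ℚ_2 : v_2(x) ≥ 0} and ℤ_2^× = {x ∈ ℤ_2 : v_2(x) = 0}. Here v_2(25/9) = v_2(num) − v_2(den) = 0; compare against these criteria.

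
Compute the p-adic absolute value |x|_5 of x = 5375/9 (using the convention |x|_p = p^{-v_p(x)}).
|5375/9|_5 = 1/125

Step 1 — compute v_5(x) by factoring powers of 5 out of the numerator and denominator: v_5(5375/9) = 3. Step 2 — apply |x|_p = p^{-v_p(x)} = 5^{-3} = 1/125.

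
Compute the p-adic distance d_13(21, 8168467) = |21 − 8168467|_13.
d_13(21, 8168467) = 1/371293

Step 1 — x − y = 21 − 8168467 = -8168446. Step 2 — v_13(-8168446) = 5 (factor: -8168446 = −(13^5 · 22); the sign does not affect v_p). Step 3 — |x − y|_13 = 13^{-5} = 1/371293.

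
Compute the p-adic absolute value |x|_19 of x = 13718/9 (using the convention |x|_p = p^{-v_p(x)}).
|13718/9|_19 = 1/6859

Step 1 — compute v_19(x) by factoring powers of 19 out of the numerator and denominator: v_19(13718/9) = 3. Step 2 — apply |x|_p = p^{-v_p(x)} = 19^{-3} = 1/6859.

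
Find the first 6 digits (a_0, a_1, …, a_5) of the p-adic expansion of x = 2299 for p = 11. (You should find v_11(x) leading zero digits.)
(a_0, …, a_5) = (0, 0, 8, 1, 0, 0)

v_11(2299) = 2, so a_0 = ... = a_1 = 0. Factor out: x = 11^2 · u with u = 19 a unit in ℤ_11. Expand u iteratively via a_{v+i} = u_i mod 11, u_{i+1} = (u_i − a_{v+i})/11:
  u_0 = 19;  a_2 = 8;  u_1 = (u_0 − 8)/11 = 1
  u_1 = 1;  a_3 = 1;  u_2 = (u_1 − 1)/11 = 0
  u_2 = 0;  a_4 = 0;  u_3 = (u_2 − 0)/11 = 0
  u_3 = 0;  a_5 = 0;  u_4 = (u_3 − 0)/11 = 0
Digits: (0, 0, 8, 1, 0, 0).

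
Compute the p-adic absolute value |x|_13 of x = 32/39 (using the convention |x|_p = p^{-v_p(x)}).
|32/39|_13 = 13

Step 1 — compute v_13(x) by factoring powers of 13 out of the numerator and denominator: v_13(32/39) = -1. Step 2 — apply |x|_p = p^{-v_p(x)} = 13^{1} = 13.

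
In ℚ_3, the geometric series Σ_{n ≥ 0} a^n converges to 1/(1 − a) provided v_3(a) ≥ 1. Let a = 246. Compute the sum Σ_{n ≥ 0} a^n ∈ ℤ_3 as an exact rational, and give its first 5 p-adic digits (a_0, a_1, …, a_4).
Σ a^n = 1/(1 − a) = -1/245;  first 5 digits = (1, 1, 1, 1, 1)

v_3(a) = 1 ≥ 1, so the series converges in ℤ_3 to 1/(1 − a) = 1/(1 − 246) = -1/245. Expand this rational in ℤ_3: compute digits iteratively via d_i = x_i mod 3, x_{i+1} = (x_i − d_i)/3. The first 5 digits are (1, 1, 1, 1, 1).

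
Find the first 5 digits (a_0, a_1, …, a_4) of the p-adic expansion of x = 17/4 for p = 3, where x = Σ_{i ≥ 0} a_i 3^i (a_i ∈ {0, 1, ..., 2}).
(a_0, …, a_4) = (2, 0, 1, 2, 0)

v_3(17/4) = 0 (numerator and denominator both coprime to 3), so x ∈ ℤ_3^×. Compute digits iteratively via a_i = x_i mod 3, x_{i+1} = (x_i − a_i)/3, with x_0 = x:
  x_0 = 17/4;  a_0 = 2;  x_1 = (x_0 − 2)/3 = 3/4
  x_1 = 3/4;  a_1 = 0;  x_2 = (x_1 − 0)/3 = 1/4
  x_2 = 1/4;  a_2 = 1;  x_3 = (x_2 − 1)/3 = -1/4
  x_3 = -1/4;  a_3 = 2;  x_4 = (x_3 − 2)/3 = -3/4
  x_4 = -3/4;  a_4 = 0;  x_5 = (x_4 − 0)/3 = -1/4
Digits: (2, 0, 1, 2, 0).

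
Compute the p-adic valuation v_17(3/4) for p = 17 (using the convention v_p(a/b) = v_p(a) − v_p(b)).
v_17(3/4) = 0

Factor powers of 17 from the numerator and denominator of the reduced fraction: 3 = 17^0 · 3 and 4 = 17^0 · 4. Apply v_p(a/b) = v_p(a) − v_p(b): v_17(3/4) = 0 − 0 = 0.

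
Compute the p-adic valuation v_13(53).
v_13(53) = 0

v_13(n) is the largest exponent k such that 13^k divides n. Factor out: 53 = 13^0 · 53. (Sign doesn't affect v_p.) So v_13(53) = 0.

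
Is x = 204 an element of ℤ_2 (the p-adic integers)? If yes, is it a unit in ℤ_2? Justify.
x ∈ ℤ_2 but not a unit; v_2(x) = 2 > 0

ℤ_2 = {x ∈ ℚ_2 : v_2(x) ≥ 0} and ℤ_2^× = {x ∈ ℤ_2 : v_2(x) = 0}. Here v_2(204) = v_2(num) − v_2(den) = 2; compare against these criteria.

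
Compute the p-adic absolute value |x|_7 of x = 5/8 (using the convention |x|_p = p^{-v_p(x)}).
|5/8|_7 = 1

Step 1 — compute v_7(x) by factoring powers of 7 out of the numerator and denominator: v_7(5/8) = 0. Step 2 — apply |x|_p = p^{-v_p(x)} = 7^{0} = 1.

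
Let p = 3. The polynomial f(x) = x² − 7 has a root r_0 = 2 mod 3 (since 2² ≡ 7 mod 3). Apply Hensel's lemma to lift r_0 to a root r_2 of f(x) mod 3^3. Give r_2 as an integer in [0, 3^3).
r_2 = 14 (mod 27)

Hensel's recurrence: r_{i+1} = r_i − f(r_i)·(f′(r_i))^{-1} mod 3^{i+2}, with f′(x) = 2x. Iterate:
  r_0 = 2 (mod 3)
  r_1 = 5 (mod 9)
  r_2 = 14 (mod 27)
Final: r_2 = 14, and one checks f(r_2) ≡ 0 mod 3^3.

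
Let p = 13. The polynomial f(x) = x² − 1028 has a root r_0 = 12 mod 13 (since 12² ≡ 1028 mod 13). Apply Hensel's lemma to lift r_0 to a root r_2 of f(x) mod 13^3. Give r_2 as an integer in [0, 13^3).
r_2 = 1429 (mod 2197)

Hensel's recurrence: r_{i+1} = r_i − f(r_i)·(f′(r_i))^{-1} mod 13^{i+2}, with f′(x) = 2x. Iterate:
  r_0 = 12 (mod 13)
  r_1 = 77 (mod 169)
  r_2 = 1429 (mod 2197)
Final: r_2 = 1429, and one checks f(r_2) ≡ 0 mod 13^3.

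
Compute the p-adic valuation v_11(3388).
v_11(3388) = 2

v_11(n) is the largest exponent k such that 11^k divides n. Factor out: 3388 = 11^2 · 28. (Sign doesn't affect v_p.) So v_11(3388) = 2.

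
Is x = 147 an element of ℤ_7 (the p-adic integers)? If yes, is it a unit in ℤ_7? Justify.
x ∈ ℤ_7 but not a unit; v_7(x) = 2 > 0

ℤ_7 = {x ∈ ℚ_7 : v_7(x) ≥ 0} and ℤ_7^× = {x ∈ ℤ_7 : v_7(x) = 0}. Here v_7(147) = v_7(num) − v_7(den) = 2; compare against these criteria.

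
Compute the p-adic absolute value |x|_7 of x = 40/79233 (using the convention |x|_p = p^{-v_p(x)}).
|40/79233|_7 = 2401

Step 1 — compute v_7(x) by factoring powers of 7 out of the numerator and denominator: v_7(40/79233) = -4. Step 2 — apply |x|_p = p^{-v_p(x)} = 7^{4} = 2401.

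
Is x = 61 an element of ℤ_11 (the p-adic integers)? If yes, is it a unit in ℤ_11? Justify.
x ∈ ℤ_11^× (unit); v_11(x) = 0

ℤ_11 = {x ∈ ℚ_11 : v_11(x) ≥ 0} and ℤ_11^× = {x ∈ ℤ_11 : v_11(x) = 0}. Here v_11(61) = v_11(num) − v_11(den) = 0; compare against these criteria.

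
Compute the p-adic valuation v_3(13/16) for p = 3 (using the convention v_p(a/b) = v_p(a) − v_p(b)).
v_3(13/16) = 0

Factor powers of 3 from the numerator and denominator of the reduced fraction: 13 = 3^0 · 13 and 16 = 3^0 · 16. Apply v_p(a/b) = v_p(a) − v_p(b): v_3(13/16) = 0 − 0 = 0.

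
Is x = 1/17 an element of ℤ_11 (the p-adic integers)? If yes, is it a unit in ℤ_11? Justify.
x ∈ ℤ_11^× (unit); v_11(x) = 0

ℤ_11 = {x ∈ ℚ_11 : v_11(x) ≥ 0} and ℤ_11^× = {x ∈ ℤ_11 : v_11(x) = 0}. Here v_11(1/17) = v_11(num) − v_11(den) = 0; compare against these criteria.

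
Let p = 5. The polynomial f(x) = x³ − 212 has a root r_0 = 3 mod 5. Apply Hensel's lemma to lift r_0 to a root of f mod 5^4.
r_3 = 358 (mod 625)

Hensel: r_{i+1} = r_i − f(r_i)/f′(r_i) mod 5^{i+2}, where f′(x) = 3x². Iterate:
  r_0 = 3 (mod 5)
  r_1 = 8 (mod 25)
  r_2 = 108 (mod 125)
  r_3 = 358 (mod 625)
Final: r = 358 with f(r) ≡ 0 mod 5^4.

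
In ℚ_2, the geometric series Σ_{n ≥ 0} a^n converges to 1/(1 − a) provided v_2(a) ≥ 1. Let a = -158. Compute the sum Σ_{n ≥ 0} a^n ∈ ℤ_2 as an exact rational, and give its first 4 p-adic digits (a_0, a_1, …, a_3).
Σ a^n = 1/(1 − a) = 1/159;  first 4 digits = (1, 1, 1, 1)

v_2(a) = 1 ≥ 1, so the series converges in ℤ_2 to 1/(1 − a) = 1/(1 − (-158)) = 1/159. Expand this rational in ℤ_2: compute digits iteratively via d_i = x_i mod 2, x_{i+1} = (x_i − d_i)/2. The first 4 digits are (1, 1, 1, 1).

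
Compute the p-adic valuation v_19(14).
v_19(14) = 0

v_19(n) is the largest exponent k such that 19^k divides n. Factor out: 14 = 19^0 · 14. (Sign doesn't affect v_p.) So v_19(14) = 0.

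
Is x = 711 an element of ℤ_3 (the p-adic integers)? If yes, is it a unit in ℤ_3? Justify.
x ∈ ℤ_3 but not a unit; v_3(x) = 2 > 0

ℤ_3 = {x ∈ ℚ_3 : v_3(x) ≥ 0} and ℤ_3^× = {x ∈ ℤ_3 : v_3(x) = 0}. Here v_3(711) = v_3(num) − v_3(den) = 2; compare against these criteria.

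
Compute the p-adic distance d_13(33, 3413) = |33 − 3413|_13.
d_13(33, 3413) = 1/169

Step 1 — x − y = 33 − 3413 = -3380. Step 2 — v_13(-3380) = 2 (factor: -3380 = −(13^2 · 20); the sign does not affect v_p). Step 3 — |x − y|_13 = 13^{-2} = 1/169.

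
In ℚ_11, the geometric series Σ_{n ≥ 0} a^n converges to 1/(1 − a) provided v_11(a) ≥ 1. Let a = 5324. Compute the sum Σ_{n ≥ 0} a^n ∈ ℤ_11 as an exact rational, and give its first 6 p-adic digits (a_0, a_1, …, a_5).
Σ a^n = 1/(1 − a) = -1/5323;  first 6 digits = (1, 0, 0, 4, 0, 0)

v_11(a) = 3 ≥ 1, so the series converges in ℤ_11 to 1/(1 − a) = 1/(1 − 5324) = -1/5323. Expand this rational in ℤ_11: compute digits iteratively via d_i = x_i mod 11, x_{i+1} = (x_i − d_i)/11. The first 6 digits are (1, 0, 0, 4, 0, 0).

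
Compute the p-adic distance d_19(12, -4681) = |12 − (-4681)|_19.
d_19(12, -4681) = 1/361

Step 1 — x − y = 12 − (-4681) = 4693. Step 2 — v_19(4693) = 2 (factor: 4693 = (19^2 · 13); the sign does not affect v_p). Step 3 — |x − y|_19 = 19^{-2} = 1/361.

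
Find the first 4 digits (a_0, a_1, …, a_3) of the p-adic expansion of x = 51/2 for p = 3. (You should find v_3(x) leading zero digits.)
(a_0, …, a_3) = (0, 1, 1, 2)

v_3(51/2) = 1, so a_0 = ... = a_0 = 0. Factor out: x = 3^1 · u with u = 17/2 a unit in ℤ_3. Expand u iteratively via a_{v+i} = u_i mod 3, u_{i+1} = (u_i − a_{v+i})/3:
  u_0 = 17/2;  a_1 = 1;  u_1 = (u_0 − 1)/3 = 5/2
  u_1 = 5/2;  a_2 = 1;  u_2 = (u_1 − 1)/3 = 1/2
  u_2 = 1/2;  a_3 = 2;  u_3 = (u_2 − 2)/3 = -1/2
Digits: (0, 1, 1, 2).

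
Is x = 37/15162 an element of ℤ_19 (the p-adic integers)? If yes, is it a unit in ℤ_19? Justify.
x ∉ ℤ_19 (v_19(x) = -2 < 0)

ℤ_19 = {x ∈ ℚ_19 : v_19(x) ≥ 0} and ℤ_19^× = {x ∈ ℤ_19 : v_19(x) = 0}. Here v_19(37/15162) = v_19(num) − v_19(den) = -2; compare against these criteria.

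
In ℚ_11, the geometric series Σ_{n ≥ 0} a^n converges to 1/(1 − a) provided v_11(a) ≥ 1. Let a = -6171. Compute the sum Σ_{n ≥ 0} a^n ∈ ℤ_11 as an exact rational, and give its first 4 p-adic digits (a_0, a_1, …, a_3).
Σ a^n = 1/(1 − a) = 1/6172;  first 4 digits = (1, 0, 4, 6)

v_11(a) = 2 ≥ 1, so the series converges in ℤ_11 to 1/(1 − a) = 1/(1 − (-6171)) = 1/6172. Expand this rational in ℤ_11: compute digits iteratively via d_i = x_i mod 11, x_{i+1} = (x_i − d_i)/11. The first 4 digits are (1, 0, 4, 6).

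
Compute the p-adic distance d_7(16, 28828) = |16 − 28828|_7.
d_7(16, 28828) = 1/2401

Step 1 — x − y = 16 − 28828 = -28812. Step 2 — v_7(-28812) = 4 (factor: -28812 = −(7^4 · 12); the sign does not affect v_p). Step 3 — |x − y|_7 = 7^{-4} = 1/2401.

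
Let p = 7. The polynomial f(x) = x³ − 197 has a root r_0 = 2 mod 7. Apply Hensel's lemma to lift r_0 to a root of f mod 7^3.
r_2 = 226 (mod 343)

Hensel: r_{i+1} = r_i − f(r_i)/f′(r_i) mod 7^{i+2}, where f′(x) = 3x². Iterate:
  r_0 = 2 (mod 7)
  r_1 = 30 (mod 49)
  r_2 = 226 (mod 343)
Final: r = 226 with f(r) ≡ 0 mod 7^3.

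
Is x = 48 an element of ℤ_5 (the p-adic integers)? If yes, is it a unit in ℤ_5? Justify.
x ∈ ℤ_5^× (unit); v_5(x) = 0

ℤ_5 = {x ∈ ℚ_5 : v_5(x) ≥ 0} and ℤ_5^× = {x ∈ ℤ_5 : v_5(x) = 0}. Here v_5(48) = v_5(num) − v_5(den) = 0; compare against these criteria.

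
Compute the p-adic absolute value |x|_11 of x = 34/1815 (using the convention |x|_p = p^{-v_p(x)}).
|34/1815|_11 = 121

Step 1 — compute v_11(x) by factoring powers of 11 out of the numerator and denominator: v_11(34/1815) = -2. Step 2 — apply |x|_p = p^{-v_p(x)} = 11^{2} = 121.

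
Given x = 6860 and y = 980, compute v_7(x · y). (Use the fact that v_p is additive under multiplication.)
v_7(6722800) = 5

v_p(x) = 3 (factor: 6860 = 7^3 · 20); v_p(y) = 2 (factor: 980 = 7^2 · 20). Additivity: v_p(xy) = v_p(x) + v_p(y) = 3 + 2 = 5. (Direct check: xy = 6722800 = 7^5 · (400).)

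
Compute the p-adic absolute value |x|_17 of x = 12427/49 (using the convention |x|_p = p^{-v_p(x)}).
|12427/49|_17 = 1/289

Step 1 — compute v_17(x) by factoring powers of 17 out of the numerator and denominator: v_17(12427/49) = 2. Step 2 — apply |x|_p = p^{-v_p(x)} = 17^{-2} = 1/289.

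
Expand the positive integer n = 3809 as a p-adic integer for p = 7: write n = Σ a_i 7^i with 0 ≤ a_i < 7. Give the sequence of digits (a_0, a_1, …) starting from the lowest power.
(a_0, a_1, …) = (1, 5, 0, 4, 1)

Repeated division by 7 gives the digits low-to-high: 3809 = 1 + 5·7^1 + 4·7^3 + 1·7^4. Digit sequence: (1, 5, 0, 4, 1).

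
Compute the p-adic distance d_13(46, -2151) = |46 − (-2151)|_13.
d_13(46, -2151) = 1/2197

Step 1 — x − y = 46 − (-2151) = 2197. Step 2 — v_13(2197) = 3 (factor: 2197 = (13^3 · 1); the sign does not affect v_p). Step 3 — |x − y|_13 = 13^{-3} = 1/2197.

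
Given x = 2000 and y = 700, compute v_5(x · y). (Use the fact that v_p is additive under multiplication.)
v_5(1400000) = 5

v_p(x) = 3 (factor: 2000 = 5^3 · 16); v_p(y) = 2 (factor: 700 = 5^2 · 28). Additivity: v_p(xy) = v_p(x) + v_p(y) = 3 + 2 = 5. (Direct check: xy = 1400000 = 5^5 · (448).)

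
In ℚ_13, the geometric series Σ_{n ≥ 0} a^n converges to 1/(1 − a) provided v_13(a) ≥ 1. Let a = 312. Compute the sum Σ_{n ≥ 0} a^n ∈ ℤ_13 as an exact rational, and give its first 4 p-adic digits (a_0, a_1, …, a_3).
Σ a^n = 1/(1 − a) = -1/311;  first 4 digits = (1, 11, 5, 10)

v_13(a) = 1 ≥ 1, so the series converges in ℤ_13 to 1/(1 − a) = 1/(1 − 312) = -1/311. Expand this rational in ℤ_13: compute digits iteratively via d_i = x_i mod 13, x_{i+1} = (x_i − d_i)/13. The first 4 digits are (1, 11, 5, 10).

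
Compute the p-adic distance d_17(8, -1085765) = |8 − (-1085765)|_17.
d_17(8, -1085765) = 1/83521

Step 1 — x − y = 8 − (-1085765) = 1085773. Step 2 — v_17(1085773) = 4 (factor: 1085773 = (17^4 · 13); the sign does not affect v_p). Step 3 — |x − y|_17 = 17^{-4} = 1/83521.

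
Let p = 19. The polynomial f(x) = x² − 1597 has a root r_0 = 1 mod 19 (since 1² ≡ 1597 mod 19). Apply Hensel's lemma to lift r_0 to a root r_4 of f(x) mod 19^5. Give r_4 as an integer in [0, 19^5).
r_4 = 162527 (mod 2476099)

Hensel's recurrence: r_{i+1} = r_i − f(r_i)·(f′(r_i))^{-1} mod 19^{i+2}, with f′(x) = 2x. Iterate:
  r_0 = 1 (mod 19)
  r_1 = 77 (mod 361)
  r_2 = 4770 (mod 6859)
  r_3 = 32206 (mod 130321)
  r_4 = 162527 (mod 2476099)
Final: r_4 = 162527, and one checks f(r_4) ≡ 0 mod 19^5.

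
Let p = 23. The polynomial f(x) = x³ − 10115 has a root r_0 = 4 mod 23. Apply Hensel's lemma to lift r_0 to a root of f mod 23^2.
r_1 = 4 (mod 529)

Hensel: r_{i+1} = r_i − f(r_i)/f′(r_i) mod 23^{i+2}, where f′(x) = 3x². Iterate:
  r_0 = 4 (mod 23)
  r_1 = 4 (mod 529)
Final: r = 4 with f(r) ≡ 0 mod 23^2.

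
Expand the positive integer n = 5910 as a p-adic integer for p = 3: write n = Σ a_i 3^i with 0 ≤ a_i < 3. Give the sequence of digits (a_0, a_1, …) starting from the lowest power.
(a_0, a_1, …) = (0, 2, 2, 2, 0, 0, 2, 2)

Repeated division by 3 gives the digits low-to-high: 5910 = 2·3^1 + 2·3^2 + 2·3^3 + 2·3^6 + 2·3^7. Digit sequence: (0, 2, 2, 2, 0, 0, 2, 2).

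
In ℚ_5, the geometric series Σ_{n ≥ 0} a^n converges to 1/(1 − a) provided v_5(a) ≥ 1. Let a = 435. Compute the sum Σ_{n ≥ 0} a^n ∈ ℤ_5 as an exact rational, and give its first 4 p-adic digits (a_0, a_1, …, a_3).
Σ a^n = 1/(1 − a) = -1/434;  first 4 digits = (1, 2, 1, 0)

v_5(a) = 1 ≥ 1, so the series converges in ℤ_5 to 1/(1 − a) = 1/(1 − 435) = -1/434. Expand this rational in ℤ_5: compute digits iteratively via d_i = x_i mod 5, x_{i+1} = (x_i − d_i)/5. The first 4 digits are (1, 2, 1, 0).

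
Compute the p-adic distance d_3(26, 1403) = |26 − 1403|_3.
d_3(26, 1403) = 1/81

Step 1 — x − y = 26 − 1403 = -1377. Step 2 — v_3(-1377) = 4 (factor: -1377 = −(3^4 · 17); the sign does not affect v_p). Step 3 — |x − y|_3 = 3^{-4} = 1/81.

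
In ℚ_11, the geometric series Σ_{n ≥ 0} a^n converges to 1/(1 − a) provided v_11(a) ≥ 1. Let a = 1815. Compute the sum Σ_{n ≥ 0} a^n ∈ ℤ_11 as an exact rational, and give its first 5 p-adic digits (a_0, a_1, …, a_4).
Σ a^n = 1/(1 − a) = -1/1814;  first 5 digits = (1, 0, 4, 1, 5)

v_11(a) = 2 ≥ 1, so the series converges in ℤ_11 to 1/(1 − a) = 1/(1 − 1815) = -1/1814. Expand this rational in ℤ_11: compute digits iteratively via d_i = x_i mod 11, x_{i+1} = (x_i − d_i)/11. The first 5 digits are (1, 0, 4, 1, 5).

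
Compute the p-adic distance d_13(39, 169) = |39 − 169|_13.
d_13(39, 169) = 1/13

Step 1 — x − y = 39 − 169 = -130. Step 2 — v_13(-130) = 1 (factor: -130 = −(13^1 · 10); the sign does not affect v_p). Step 3 — |x − y|_13 = 13^{-1} = 1/13.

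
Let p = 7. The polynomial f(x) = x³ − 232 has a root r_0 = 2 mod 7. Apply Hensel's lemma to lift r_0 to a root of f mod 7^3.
r_2 = 37 (mod 343)

Hensel: r_{i+1} = r_i − f(r_i)/f′(r_i) mod 7^{i+2}, where f′(x) = 3x². Iterate:
  r_0 = 2 (mod 7)
  r_1 = 37 (mod 49)
  r_2 = 37 (mod 343)
Final: r = 37 with f(r) ≡ 0 mod 7^3.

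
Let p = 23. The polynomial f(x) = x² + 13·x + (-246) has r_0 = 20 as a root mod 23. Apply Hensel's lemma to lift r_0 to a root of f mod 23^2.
r_1 = 112 (mod 529)

Hensel: r_{i+1} = r_i − f(r_i)·(f′(r_i))^{-1} mod 23^{i+2}, f′(x) = 2x + 13. Iterate:
  r_0 = 20 (mod 23)
  r_1 = 112 (mod 529)
Final: r = 112 satisfies f(r) ≡ 0 mod 23^2.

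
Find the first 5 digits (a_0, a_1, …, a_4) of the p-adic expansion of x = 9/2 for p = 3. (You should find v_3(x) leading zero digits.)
(a_0, …, a_4) = (0, 0, 2, 1, 1)

v_3(9/2) = 2, so a_0 = ... = a_1 = 0. Factor out: x = 3^2 · u with u = 1/2 a unit in ℤ_3. Expand u iteratively via a_{v+i} = u_i mod 3, u_{i+1} = (u_i − a_{v+i})/3:
  u_0 = 1/2;  a_2 = 2;  u_1 = (u_0 − 2)/3 = -1/2
  u_1 = -1/2;  a_3 = 1;  u_2 = (u_1 − 1)/3 = -1/2
  u_2 = -1/2;  a_4 = 1;  u_3 = (u_2 − 1)/3 = -1/2
Digits: (0, 0, 2, 1, 1).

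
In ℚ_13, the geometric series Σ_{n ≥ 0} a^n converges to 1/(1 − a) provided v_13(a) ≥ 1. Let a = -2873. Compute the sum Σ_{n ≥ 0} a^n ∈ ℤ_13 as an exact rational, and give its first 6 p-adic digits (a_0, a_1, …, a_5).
Σ a^n = 1/(1 − a) = 1/2874;  first 6 digits = (1, 0, 9, 11, 2, 9)

v_13(a) = 2 ≥ 1, so the series converges in ℤ_13 to 1/(1 − a) = 1/(1 − (-2873)) = 1/2874. Expand this rational in ℤ_13: compute digits iteratively via d_i = x_i mod 13, x_{i+1} = (x_i − d_i)/13. The first 6 digits are (1, 0, 9, 11, 2, 9).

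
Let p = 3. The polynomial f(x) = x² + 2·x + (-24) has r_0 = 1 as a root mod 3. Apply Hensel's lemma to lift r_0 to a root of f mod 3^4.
r_3 = 4 (mod 81)

Hensel: r_{i+1} = r_i − f(r_i)·(f′(r_i))^{-1} mod 3^{i+2}, f′(x) = 2x + 2. Iterate:
  r_0 = 1 (mod 3)
  r_1 = 4 (mod 9)
  r_2 = 4 (mod 27)
  r_3 = 4 (mod 81)
Final: r = 4 satisfies f(r) ≡ 0 mod 3^4.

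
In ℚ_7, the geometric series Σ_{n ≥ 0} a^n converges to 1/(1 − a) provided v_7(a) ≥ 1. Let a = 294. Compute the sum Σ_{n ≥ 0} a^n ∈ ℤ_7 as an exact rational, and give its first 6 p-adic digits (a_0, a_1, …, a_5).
Σ a^n = 1/(1 − a) = -1/293;  first 6 digits = (1, 0, 6, 0, 1, 5)

v_7(a) = 2 ≥ 1, so the series converges in ℤ_7 to 1/(1 − a) = 1/(1 − 294) = -1/293. Expand this rational in ℤ_7: compute digits iteratively via d_i = x_i mod 7, x_{i+1} = (x_i − d_i)/7. The first 6 digits are (1, 0, 6, 0, 1, 5).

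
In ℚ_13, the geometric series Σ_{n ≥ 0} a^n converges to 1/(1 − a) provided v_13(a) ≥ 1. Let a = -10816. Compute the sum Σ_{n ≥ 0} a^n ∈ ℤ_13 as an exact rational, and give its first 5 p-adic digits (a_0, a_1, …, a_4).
Σ a^n = 1/(1 − a) = 1/10817;  first 5 digits = (1, 0, 1, 8, 0)

v_13(a) = 2 ≥ 1, so the series converges in ℤ_13 to 1/(1 − a) = 1/(1 − (-10816)) = 1/10817. Expand this rational in ℤ_13: compute digits iteratively via d_i = x_i mod 13, x_{i+1} = (x_i − d_i)/13. The first 5 digits are (1, 0, 1, 8, 0).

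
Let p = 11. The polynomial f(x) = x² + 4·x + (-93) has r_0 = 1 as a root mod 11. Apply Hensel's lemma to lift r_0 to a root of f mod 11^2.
r_1 = 56 (mod 121)

Hensel: r_{i+1} = r_i − f(r_i)·(f′(r_i))^{-1} mod 11^{i+2}, f′(x) = 2x + 4. Iterate:
  r_0 = 1 (mod 11)
  r_1 = 56 (mod 121)
Final: r = 56 satisfies f(r) ≡ 0 mod 11^2.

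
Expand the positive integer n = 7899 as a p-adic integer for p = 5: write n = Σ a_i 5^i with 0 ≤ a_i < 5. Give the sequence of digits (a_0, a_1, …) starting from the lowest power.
(a_0, a_1, …) = (4, 4, 0, 3, 2, 2)

Repeated division by 5 gives the digits low-to-high: 7899 = 4 + 4·5^1 + 3·5^3 + 2·5^4 + 2·5^5. Digit sequence: (4, 4, 0, 3, 2, 2).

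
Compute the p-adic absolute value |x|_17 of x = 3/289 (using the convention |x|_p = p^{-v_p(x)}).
|3/289|_17 = 289

Step 1 — compute v_17(x) by factoring powers of 17 out of the numerator and denominator: v_17(3/289) = -2. Step 2 — apply |x|_p = p^{-v_p(x)} = 17^{2} = 289.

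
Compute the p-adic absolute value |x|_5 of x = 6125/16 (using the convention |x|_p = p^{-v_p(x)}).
|6125/16|_5 = 1/125

Step 1 — compute v_5(x) by factoring powers of 5 out of the numerator and denominator: v_5(6125/16) = 3. Step 2 — apply |x|_p = p^{-v_p(x)} = 5^{-3} = 1/125.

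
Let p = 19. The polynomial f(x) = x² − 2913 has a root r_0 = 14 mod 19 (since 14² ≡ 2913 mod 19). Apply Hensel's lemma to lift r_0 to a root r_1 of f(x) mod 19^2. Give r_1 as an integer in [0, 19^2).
r_1 = 356 (mod 361)

Hensel's recurrence: r_{i+1} = r_i − f(r_i)·(f′(r_i))^{-1} mod 19^{i+2}, with f′(x) = 2x. Iterate:
  r_0 = 14 (mod 19)
  r_1 = 356 (mod 361)
Final: r_1 = 356, and one checks f(r_1) ≡ 0 mod 19^2.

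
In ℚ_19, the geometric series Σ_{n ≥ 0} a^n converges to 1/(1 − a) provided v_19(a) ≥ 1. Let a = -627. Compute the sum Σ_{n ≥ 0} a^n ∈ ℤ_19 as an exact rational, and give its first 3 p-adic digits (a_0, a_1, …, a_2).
Σ a^n = 1/(1 − a) = 1/628;  first 3 digits = (1, 5, 4)

v_19(a) = 1 ≥ 1, so the series converges in ℤ_19 to 1/(1 − a) = 1/(1 − (-627)) = 1/628. Expand this rational in ℤ_19: compute digits iteratively via d_i = x_i mod 19, x_{i+1} = (x_i − d_i)/19. The first 3 digits are (1, 5, 4).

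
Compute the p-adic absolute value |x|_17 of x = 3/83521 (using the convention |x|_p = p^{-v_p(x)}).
|3/83521|_17 = 83521

Step 1 — compute v_17(x) by factoring powers of 17 out of the numerator and denominator: v_17(3/83521) = -4. Step 2 — apply |x|_p = p^{-v_p(x)} = 17^{4} = 83521.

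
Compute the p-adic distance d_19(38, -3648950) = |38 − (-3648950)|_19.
d_19(38, -3648950) = 1/130321

Step 1 — x − y = 38 − (-3648950) = 3648988. Step 2 — v_19(3648988) = 4 (factor: 3648988 = (19^4 · 28); the sign does not affect v_p). Step 3 — |x − y|_19 = 19^{-4} = 1/130321.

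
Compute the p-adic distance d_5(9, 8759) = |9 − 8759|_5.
d_5(9, 8759) = 1/625

Step 1 — x − y = 9 − 8759 = -8750. Step 2 — v_5(-8750) = 4 (factor: -8750 = −(5^4 · 14); the sign does not affect v_p). Step 3 — |x − y|_5 = 5^{-4} = 1/625.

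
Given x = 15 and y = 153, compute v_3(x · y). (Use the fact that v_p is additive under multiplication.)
v_3(2295) = 3

v_p(x) = 1 (factor: 15 = 3^1 · 5); v_p(y) = 2 (factor: 153 = 3^2 · 17). Additivity: v_p(xy) = v_p(x) + v_p(y) = 1 + 2 = 3. (Direct check: xy = 2295 = 3^3 · (85).)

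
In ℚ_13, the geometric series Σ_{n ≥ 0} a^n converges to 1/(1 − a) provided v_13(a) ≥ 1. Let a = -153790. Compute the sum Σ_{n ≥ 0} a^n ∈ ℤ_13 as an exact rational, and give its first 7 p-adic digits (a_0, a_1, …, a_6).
Σ a^n = 1/(1 − a) = 1/153791;  first 7 digits = (1, 0, 0, 8, 7, 12, 11)

v_13(a) = 3 ≥ 1, so the series converges in ℤ_13 to 1/(1 − a) = 1/(1 − (-153790)) = 1/153791. Expand this rational in ℤ_13: compute digits iteratively via d_i = x_i mod 13, x_{i+1} = (x_i − d_i)/13. The first 7 digits are (1, 0, 0, 8, 7, 12, 11).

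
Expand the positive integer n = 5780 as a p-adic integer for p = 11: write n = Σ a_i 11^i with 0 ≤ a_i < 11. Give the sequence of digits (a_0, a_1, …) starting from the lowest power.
(a_0, a_1, …) = (5, 8, 3, 4)

Repeated division by 11 gives the digits low-to-high: 5780 = 5 + 8·11^1 + 3·11^2 + 4·11^3. Digit sequence: (5, 8, 3, 4).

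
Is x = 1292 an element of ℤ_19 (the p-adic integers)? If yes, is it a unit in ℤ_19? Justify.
x ∈ ℤ_19 but not a unit; v_19(x) = 1 > 0

ℤ_19 = {x ∈ ℚ_19 : v_19(x) ≥ 0} and ℤ_19^× = {x ∈ ℤ_19 : v_19(x) = 0}. Here v_19(1292) = v_19(num) − v_19(den) = 1; compare against these criteria.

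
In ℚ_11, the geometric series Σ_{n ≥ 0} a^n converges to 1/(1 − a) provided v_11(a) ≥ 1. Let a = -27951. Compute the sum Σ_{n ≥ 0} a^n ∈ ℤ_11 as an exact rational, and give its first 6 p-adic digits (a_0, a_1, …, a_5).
Σ a^n = 1/(1 − a) = 1/27952;  first 6 digits = (1, 0, 0, 1, 9, 10)

v_11(a) = 3 ≥ 1, so the series converges in ℤ_11 to 1/(1 − a) = 1/(1 − (-27951)) = 1/27952. Expand this rational in ℤ_11: compute digits iteratively via d_i = x_i mod 11, x_{i+1} = (x_i − d_i)/11. The first 6 digits are (1, 0, 0, 1, 9, 10).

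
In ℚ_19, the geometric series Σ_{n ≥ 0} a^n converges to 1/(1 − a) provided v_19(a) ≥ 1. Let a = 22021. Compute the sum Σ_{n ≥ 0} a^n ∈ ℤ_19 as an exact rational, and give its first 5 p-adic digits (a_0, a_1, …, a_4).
Σ a^n = 1/(1 − a) = -1/22020;  first 5 digits = (1, 0, 4, 3, 16)

v_19(a) = 2 ≥ 1, so the series converges in ℤ_19 to 1/(1 − a) = 1/(1 − 22021) = -1/22020. Expand this rational in ℤ_19: compute digits iteratively via d_i = x_i mod 19, x_{i+1} = (x_i − d_i)/19. The first 5 digits are (1, 0, 4, 3, 16).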